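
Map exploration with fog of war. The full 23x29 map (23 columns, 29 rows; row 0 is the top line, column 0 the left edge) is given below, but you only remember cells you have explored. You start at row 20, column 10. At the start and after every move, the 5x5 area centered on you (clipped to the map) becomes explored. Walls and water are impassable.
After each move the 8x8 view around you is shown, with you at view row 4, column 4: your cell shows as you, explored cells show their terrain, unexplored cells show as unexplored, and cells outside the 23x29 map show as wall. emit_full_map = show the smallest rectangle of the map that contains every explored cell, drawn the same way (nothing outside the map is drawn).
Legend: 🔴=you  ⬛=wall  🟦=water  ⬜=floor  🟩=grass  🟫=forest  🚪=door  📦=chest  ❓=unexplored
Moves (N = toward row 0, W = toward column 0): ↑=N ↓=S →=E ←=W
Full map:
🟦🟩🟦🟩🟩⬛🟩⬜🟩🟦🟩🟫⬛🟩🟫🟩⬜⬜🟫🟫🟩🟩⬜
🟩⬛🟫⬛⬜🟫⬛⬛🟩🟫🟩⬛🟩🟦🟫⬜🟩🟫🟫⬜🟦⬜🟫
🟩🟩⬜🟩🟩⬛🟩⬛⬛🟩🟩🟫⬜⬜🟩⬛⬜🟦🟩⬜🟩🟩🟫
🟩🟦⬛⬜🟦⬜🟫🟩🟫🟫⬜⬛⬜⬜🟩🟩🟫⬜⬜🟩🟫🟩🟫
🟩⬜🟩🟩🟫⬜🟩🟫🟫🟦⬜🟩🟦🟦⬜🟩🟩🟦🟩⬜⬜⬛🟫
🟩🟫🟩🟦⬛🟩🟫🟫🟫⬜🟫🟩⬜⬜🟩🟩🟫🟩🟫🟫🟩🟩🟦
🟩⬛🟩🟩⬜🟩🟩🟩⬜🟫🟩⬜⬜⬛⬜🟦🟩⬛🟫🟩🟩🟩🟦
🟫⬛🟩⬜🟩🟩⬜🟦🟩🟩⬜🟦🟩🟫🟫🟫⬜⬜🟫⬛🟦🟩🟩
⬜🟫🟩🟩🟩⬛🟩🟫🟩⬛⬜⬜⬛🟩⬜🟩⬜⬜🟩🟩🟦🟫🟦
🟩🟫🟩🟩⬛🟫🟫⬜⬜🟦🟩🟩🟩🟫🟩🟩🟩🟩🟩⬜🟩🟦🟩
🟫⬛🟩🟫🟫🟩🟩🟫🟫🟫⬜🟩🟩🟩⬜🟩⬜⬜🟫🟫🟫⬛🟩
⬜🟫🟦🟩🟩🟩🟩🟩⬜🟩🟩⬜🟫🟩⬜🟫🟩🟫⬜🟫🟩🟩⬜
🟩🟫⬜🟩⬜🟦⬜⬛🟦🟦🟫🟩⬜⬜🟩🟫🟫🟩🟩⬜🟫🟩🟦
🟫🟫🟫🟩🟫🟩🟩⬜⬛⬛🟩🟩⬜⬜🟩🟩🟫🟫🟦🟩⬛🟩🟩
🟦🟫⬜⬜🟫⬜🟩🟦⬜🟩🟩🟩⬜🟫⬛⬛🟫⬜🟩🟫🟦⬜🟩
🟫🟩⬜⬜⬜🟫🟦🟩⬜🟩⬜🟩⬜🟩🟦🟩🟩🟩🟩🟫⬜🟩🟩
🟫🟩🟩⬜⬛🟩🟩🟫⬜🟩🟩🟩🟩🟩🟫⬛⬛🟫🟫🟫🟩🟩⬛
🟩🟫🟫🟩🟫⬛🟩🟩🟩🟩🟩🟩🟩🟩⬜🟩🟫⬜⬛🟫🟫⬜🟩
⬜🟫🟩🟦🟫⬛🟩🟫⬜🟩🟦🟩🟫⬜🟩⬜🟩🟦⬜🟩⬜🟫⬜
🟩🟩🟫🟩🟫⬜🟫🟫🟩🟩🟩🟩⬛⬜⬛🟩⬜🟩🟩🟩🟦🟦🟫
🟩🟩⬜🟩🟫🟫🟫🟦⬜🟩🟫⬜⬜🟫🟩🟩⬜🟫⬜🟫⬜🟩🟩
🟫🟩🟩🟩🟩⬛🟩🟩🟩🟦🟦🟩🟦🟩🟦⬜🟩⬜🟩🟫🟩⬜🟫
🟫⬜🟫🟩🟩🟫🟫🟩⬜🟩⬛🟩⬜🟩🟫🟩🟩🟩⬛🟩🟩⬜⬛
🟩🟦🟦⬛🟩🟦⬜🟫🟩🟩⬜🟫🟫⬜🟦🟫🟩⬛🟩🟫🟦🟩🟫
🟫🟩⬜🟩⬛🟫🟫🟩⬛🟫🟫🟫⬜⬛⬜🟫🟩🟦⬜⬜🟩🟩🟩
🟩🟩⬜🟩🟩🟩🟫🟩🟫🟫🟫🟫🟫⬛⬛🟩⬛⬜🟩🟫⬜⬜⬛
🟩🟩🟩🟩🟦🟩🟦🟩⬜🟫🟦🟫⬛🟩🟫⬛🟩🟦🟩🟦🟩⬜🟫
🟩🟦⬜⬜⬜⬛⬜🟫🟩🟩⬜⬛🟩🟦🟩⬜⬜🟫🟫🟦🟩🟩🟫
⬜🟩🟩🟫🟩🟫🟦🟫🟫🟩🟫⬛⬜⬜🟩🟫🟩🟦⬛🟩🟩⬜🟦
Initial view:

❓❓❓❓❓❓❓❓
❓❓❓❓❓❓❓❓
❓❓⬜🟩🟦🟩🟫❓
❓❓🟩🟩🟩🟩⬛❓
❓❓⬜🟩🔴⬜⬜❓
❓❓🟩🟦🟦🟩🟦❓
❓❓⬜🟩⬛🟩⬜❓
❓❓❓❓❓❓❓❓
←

❓❓❓❓❓❓❓❓
❓❓❓❓❓❓❓❓
❓❓🟫⬜🟩🟦🟩🟫
❓❓🟫🟩🟩🟩🟩⬛
❓❓🟦⬜🔴🟫⬜⬜
❓❓🟩🟩🟦🟦🟩🟦
❓❓🟩⬜🟩⬛🟩⬜
❓❓❓❓❓❓❓❓

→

❓❓❓❓❓❓❓❓
❓❓❓❓❓❓❓❓
❓🟫⬜🟩🟦🟩🟫❓
❓🟫🟩🟩🟩🟩⬛❓
❓🟦⬜🟩🔴⬜⬜❓
❓🟩🟩🟦🟦🟩🟦❓
❓🟩⬜🟩⬛🟩⬜❓
❓❓❓❓❓❓❓❓

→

❓❓❓❓❓❓❓❓
❓❓❓❓❓❓❓❓
🟫⬜🟩🟦🟩🟫⬜❓
🟫🟩🟩🟩🟩⬛⬜❓
🟦⬜🟩🟫🔴⬜🟫❓
🟩🟩🟦🟦🟩🟦🟩❓
🟩⬜🟩⬛🟩⬜🟩❓
❓❓❓❓❓❓❓❓

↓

❓❓❓❓❓❓❓❓
🟫⬜🟩🟦🟩🟫⬜❓
🟫🟩🟩🟩🟩⬛⬜❓
🟦⬜🟩🟫⬜⬜🟫❓
🟩🟩🟦🟦🔴🟦🟩❓
🟩⬜🟩⬛🟩⬜🟩❓
❓❓🟩⬜🟫🟫⬜❓
❓❓❓❓❓❓❓❓

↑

❓❓❓❓❓❓❓❓
❓❓❓❓❓❓❓❓
🟫⬜🟩🟦🟩🟫⬜❓
🟫🟩🟩🟩🟩⬛⬜❓
🟦⬜🟩🟫🔴⬜🟫❓
🟩🟩🟦🟦🟩🟦🟩❓
🟩⬜🟩⬛🟩⬜🟩❓
❓❓🟩⬜🟫🟫⬜❓

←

❓❓❓❓❓❓❓❓
❓❓❓❓❓❓❓❓
❓🟫⬜🟩🟦🟩🟫⬜
❓🟫🟩🟩🟩🟩⬛⬜
❓🟦⬜🟩🔴⬜⬜🟫
❓🟩🟩🟦🟦🟩🟦🟩
❓🟩⬜🟩⬛🟩⬜🟩
❓❓❓🟩⬜🟫🟫⬜

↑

❓❓❓❓❓❓❓❓
❓❓❓❓❓❓❓❓
❓❓🟩🟩🟩🟩🟩❓
❓🟫⬜🟩🟦🟩🟫⬜
❓🟫🟩🟩🔴🟩⬛⬜
❓🟦⬜🟩🟫⬜⬜🟫
❓🟩🟩🟦🟦🟩🟦🟩
❓🟩⬜🟩⬛🟩⬜🟩

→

❓❓❓❓❓❓❓❓
❓❓❓❓❓❓❓❓
❓🟩🟩🟩🟩🟩🟩❓
🟫⬜🟩🟦🟩🟫⬜❓
🟫🟩🟩🟩🔴⬛⬜❓
🟦⬜🟩🟫⬜⬜🟫❓
🟩🟩🟦🟦🟩🟦🟩❓
🟩⬜🟩⬛🟩⬜🟩❓

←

❓❓❓❓❓❓❓❓
❓❓❓❓❓❓❓❓
❓❓🟩🟩🟩🟩🟩🟩
❓🟫⬜🟩🟦🟩🟫⬜
❓🟫🟩🟩🔴🟩⬛⬜
❓🟦⬜🟩🟫⬜⬜🟫
❓🟩🟩🟦🟦🟩🟦🟩
❓🟩⬜🟩⬛🟩⬜🟩

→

❓❓❓❓❓❓❓❓
❓❓❓❓❓❓❓❓
❓🟩🟩🟩🟩🟩🟩❓
🟫⬜🟩🟦🟩🟫⬜❓
🟫🟩🟩🟩🔴⬛⬜❓
🟦⬜🟩🟫⬜⬜🟫❓
🟩🟩🟦🟦🟩🟦🟩❓
🟩⬜🟩⬛🟩⬜🟩❓

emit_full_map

❓🟩🟩🟩🟩🟩🟩
🟫⬜🟩🟦🟩🟫⬜
🟫🟩🟩🟩🔴⬛⬜
🟦⬜🟩🟫⬜⬜🟫
🟩🟩🟦🟦🟩🟦🟩
🟩⬜🟩⬛🟩⬜🟩
❓❓🟩⬜🟫🟫⬜

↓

❓❓❓❓❓❓❓❓
❓🟩🟩🟩🟩🟩🟩❓
🟫⬜🟩🟦🟩🟫⬜❓
🟫🟩🟩🟩🟩⬛⬜❓
🟦⬜🟩🟫🔴⬜🟫❓
🟩🟩🟦🟦🟩🟦🟩❓
🟩⬜🟩⬛🟩⬜🟩❓
❓❓🟩⬜🟫🟫⬜❓

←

❓❓❓❓❓❓❓❓
❓❓🟩🟩🟩🟩🟩🟩
❓🟫⬜🟩🟦🟩🟫⬜
❓🟫🟩🟩🟩🟩⬛⬜
❓🟦⬜🟩🔴⬜⬜🟫
❓🟩🟩🟦🟦🟩🟦🟩
❓🟩⬜🟩⬛🟩⬜🟩
❓❓❓🟩⬜🟫🟫⬜

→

❓❓❓❓❓❓❓❓
❓🟩🟩🟩🟩🟩🟩❓
🟫⬜🟩🟦🟩🟫⬜❓
🟫🟩🟩🟩🟩⬛⬜❓
🟦⬜🟩🟫🔴⬜🟫❓
🟩🟩🟦🟦🟩🟦🟩❓
🟩⬜🟩⬛🟩⬜🟩❓
❓❓🟩⬜🟫🟫⬜❓

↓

❓🟩🟩🟩🟩🟩🟩❓
🟫⬜🟩🟦🟩🟫⬜❓
🟫🟩🟩🟩🟩⬛⬜❓
🟦⬜🟩🟫⬜⬜🟫❓
🟩🟩🟦🟦🔴🟦🟩❓
🟩⬜🟩⬛🟩⬜🟩❓
❓❓🟩⬜🟫🟫⬜❓
❓❓❓❓❓❓❓❓

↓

🟫⬜🟩🟦🟩🟫⬜❓
🟫🟩🟩🟩🟩⬛⬜❓
🟦⬜🟩🟫⬜⬜🟫❓
🟩🟩🟦🟦🟩🟦🟩❓
🟩⬜🟩⬛🔴⬜🟩❓
❓❓🟩⬜🟫🟫⬜❓
❓❓🟫🟫🟫⬜⬛❓
❓❓❓❓❓❓❓❓

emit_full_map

❓🟩🟩🟩🟩🟩🟩
🟫⬜🟩🟦🟩🟫⬜
🟫🟩🟩🟩🟩⬛⬜
🟦⬜🟩🟫⬜⬜🟫
🟩🟩🟦🟦🟩🟦🟩
🟩⬜🟩⬛🔴⬜🟩
❓❓🟩⬜🟫🟫⬜
❓❓🟫🟫🟫⬜⬛

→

⬜🟩🟦🟩🟫⬜❓❓
🟩🟩🟩🟩⬛⬜❓❓
⬜🟩🟫⬜⬜🟫🟩❓
🟩🟦🟦🟩🟦🟩🟦❓
⬜🟩⬛🟩🔴🟩🟫❓
❓🟩⬜🟫🟫⬜🟦❓
❓🟫🟫🟫⬜⬛⬜❓
❓❓❓❓❓❓❓❓

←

🟫⬜🟩🟦🟩🟫⬜❓
🟫🟩🟩🟩🟩⬛⬜❓
🟦⬜🟩🟫⬜⬜🟫🟩
🟩🟩🟦🟦🟩🟦🟩🟦
🟩⬜🟩⬛🔴⬜🟩🟫
❓❓🟩⬜🟫🟫⬜🟦
❓❓🟫🟫🟫⬜⬛⬜
❓❓❓❓❓❓❓❓

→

⬜🟩🟦🟩🟫⬜❓❓
🟩🟩🟩🟩⬛⬜❓❓
⬜🟩🟫⬜⬜🟫🟩❓
🟩🟦🟦🟩🟦🟩🟦❓
⬜🟩⬛🟩🔴🟩🟫❓
❓🟩⬜🟫🟫⬜🟦❓
❓🟫🟫🟫⬜⬛⬜❓
❓❓❓❓❓❓❓❓

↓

🟩🟩🟩🟩⬛⬜❓❓
⬜🟩🟫⬜⬜🟫🟩❓
🟩🟦🟦🟩🟦🟩🟦❓
⬜🟩⬛🟩⬜🟩🟫❓
❓🟩⬜🟫🔴⬜🟦❓
❓🟫🟫🟫⬜⬛⬜❓
❓❓🟫🟫🟫⬛⬛❓
❓❓❓❓❓❓❓❓

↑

⬜🟩🟦🟩🟫⬜❓❓
🟩🟩🟩🟩⬛⬜❓❓
⬜🟩🟫⬜⬜🟫🟩❓
🟩🟦🟦🟩🟦🟩🟦❓
⬜🟩⬛🟩🔴🟩🟫❓
❓🟩⬜🟫🟫⬜🟦❓
❓🟫🟫🟫⬜⬛⬜❓
❓❓🟫🟫🟫⬛⬛❓

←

🟫⬜🟩🟦🟩🟫⬜❓
🟫🟩🟩🟩🟩⬛⬜❓
🟦⬜🟩🟫⬜⬜🟫🟩
🟩🟩🟦🟦🟩🟦🟩🟦
🟩⬜🟩⬛🔴⬜🟩🟫
❓❓🟩⬜🟫🟫⬜🟦
❓❓🟫🟫🟫⬜⬛⬜
❓❓❓🟫🟫🟫⬛⬛

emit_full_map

❓🟩🟩🟩🟩🟩🟩❓
🟫⬜🟩🟦🟩🟫⬜❓
🟫🟩🟩🟩🟩⬛⬜❓
🟦⬜🟩🟫⬜⬜🟫🟩
🟩🟩🟦🟦🟩🟦🟩🟦
🟩⬜🟩⬛🔴⬜🟩🟫
❓❓🟩⬜🟫🟫⬜🟦
❓❓🟫🟫🟫⬜⬛⬜
❓❓❓🟫🟫🟫⬛⬛


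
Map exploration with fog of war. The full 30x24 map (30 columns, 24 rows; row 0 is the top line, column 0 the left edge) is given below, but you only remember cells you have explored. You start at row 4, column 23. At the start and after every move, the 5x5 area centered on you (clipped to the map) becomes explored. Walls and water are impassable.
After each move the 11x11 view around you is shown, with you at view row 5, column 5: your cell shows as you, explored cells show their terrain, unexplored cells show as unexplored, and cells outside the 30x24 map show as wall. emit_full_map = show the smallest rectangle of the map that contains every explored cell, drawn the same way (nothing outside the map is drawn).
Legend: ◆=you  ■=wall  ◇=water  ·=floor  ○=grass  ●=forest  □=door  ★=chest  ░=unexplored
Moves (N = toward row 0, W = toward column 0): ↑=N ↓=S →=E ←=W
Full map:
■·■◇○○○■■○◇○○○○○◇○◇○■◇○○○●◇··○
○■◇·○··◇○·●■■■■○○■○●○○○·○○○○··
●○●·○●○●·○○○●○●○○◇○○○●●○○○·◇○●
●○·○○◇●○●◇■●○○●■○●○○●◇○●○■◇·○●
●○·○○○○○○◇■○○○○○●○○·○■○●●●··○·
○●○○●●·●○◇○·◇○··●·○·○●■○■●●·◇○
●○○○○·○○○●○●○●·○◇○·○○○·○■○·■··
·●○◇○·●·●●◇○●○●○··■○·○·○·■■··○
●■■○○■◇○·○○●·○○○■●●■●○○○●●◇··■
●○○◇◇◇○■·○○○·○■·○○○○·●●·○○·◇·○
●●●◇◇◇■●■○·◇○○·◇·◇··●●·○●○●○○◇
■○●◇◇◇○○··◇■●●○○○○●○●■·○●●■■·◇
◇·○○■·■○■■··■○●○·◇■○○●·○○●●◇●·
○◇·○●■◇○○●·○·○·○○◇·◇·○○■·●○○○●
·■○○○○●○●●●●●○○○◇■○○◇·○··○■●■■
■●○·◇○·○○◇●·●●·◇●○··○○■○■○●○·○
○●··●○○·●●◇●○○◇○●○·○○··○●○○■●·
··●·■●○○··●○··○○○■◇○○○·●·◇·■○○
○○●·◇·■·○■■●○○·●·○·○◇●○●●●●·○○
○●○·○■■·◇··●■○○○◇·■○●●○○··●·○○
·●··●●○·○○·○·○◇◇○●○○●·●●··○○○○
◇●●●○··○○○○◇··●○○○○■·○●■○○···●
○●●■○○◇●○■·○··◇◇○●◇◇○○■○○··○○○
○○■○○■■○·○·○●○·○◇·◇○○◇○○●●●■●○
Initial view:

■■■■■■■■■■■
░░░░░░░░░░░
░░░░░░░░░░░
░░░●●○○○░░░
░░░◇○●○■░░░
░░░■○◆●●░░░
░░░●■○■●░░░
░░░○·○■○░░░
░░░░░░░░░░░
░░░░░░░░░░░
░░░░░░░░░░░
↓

░░░░░░░░░░░
░░░░░░░░░░░
░░░●●○○○░░░
░░░◇○●○■░░░
░░░■○●●●░░░
░░░●■◆■●░░░
░░░○·○■○░░░
░░░○·○·■░░░
░░░░░░░░░░░
░░░░░░░░░░░
░░░░░░░░░░░

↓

░░░░░░░░░░░
░░░●●○○○░░░
░░░◇○●○■░░░
░░░■○●●●░░░
░░░●■○■●░░░
░░░○·◆■○░░░
░░░○·○·■░░░
░░░○○○●●░░░
░░░░░░░░░░░
░░░░░░░░░░░
░░░░░░░░░░░

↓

░░░●●○○○░░░
░░░◇○●○■░░░
░░░■○●●●░░░
░░░●■○■●░░░
░░░○·○■○░░░
░░░○·◆·■░░░
░░░○○○●●░░░
░░░●●·○○░░░
░░░░░░░░░░░
░░░░░░░░░░░
░░░░░░░░░░░

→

░░●●○○○░░░░
░░◇○●○■░░░░
░░■○●●●░░░░
░░●■○■●●░░░
░░○·○■○·░░░
░░○·○◆■■░░░
░░○○○●●◇░░░
░░●●·○○·░░░
░░░░░░░░░░░
░░░░░░░░░░░
░░░░░░░░░░░

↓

░░◇○●○■░░░░
░░■○●●●░░░░
░░●■○■●●░░░
░░○·○■○·░░░
░░○·○·■■░░░
░░○○○◆●◇░░░
░░●●·○○·░░░
░░░·○●○●░░░
░░░░░░░░░░░
░░░░░░░░░░░
░░░░░░░░░░░

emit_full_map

●●○○○░
◇○●○■░
■○●●●░
●■○■●●
○·○■○·
○·○·■■
○○○◆●◇
●●·○○·
░·○●○●

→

░◇○●○■░░░░■
░■○●●●░░░░■
░●■○■●●░░░■
░○·○■○·■░░■
░○·○·■■·░░■
░○○○●◆◇·░░■
░●●·○○·◇░░■
░░·○●○●○░░■
░░░░░░░░░░■
░░░░░░░░░░■
░░░░░░░░░░■

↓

░■○●●●░░░░■
░●■○■●●░░░■
░○·○■○·■░░■
░○·○·■■·░░■
░○○○●●◇·░░■
░●●·○◆·◇░░■
░░·○●○●○░░■
░░░○●●■■░░■
░░░░░░░░░░■
░░░░░░░░░░■
░░░░░░░░░░■

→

■○●●●░░░░■■
●■○■●●░░░■■
○·○■○·■░░■■
○·○·■■··░■■
○○○●●◇··░■■
●●·○○◆◇·░■■
░·○●○●○○░■■
░░○●●■■·░■■
░░░░░░░░░■■
░░░░░░░░░■■
░░░░░░░░░■■

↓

●■○■●●░░░■■
○·○■○·■░░■■
○·○·■■··░■■
○○○●●◇··░■■
●●·○○·◇·░■■
░·○●○◆○○░■■
░░○●●■■·░■■
░░░○●●◇●░■■
░░░░░░░░░■■
░░░░░░░░░■■
░░░░░░░░░■■

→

■○■●●░░░■■■
·○■○·■░░■■■
·○·■■··░■■■
○○●●◇··■■■■
●·○○·◇·○■■■
·○●○●◆○◇■■■
░○●●■■·◇■■■
░░○●●◇●·■■■
░░░░░░░░■■■
░░░░░░░░■■■
░░░░░░░░■■■

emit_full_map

●●○○○░░░░
◇○●○■░░░░
■○●●●░░░░
●■○■●●░░░
○·○■○·■░░
○·○·■■··░
○○○●●◇··■
●●·○○·◇·○
░·○●○●◆○◇
░░○●●■■·◇
░░░○●●◇●·

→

○■●●░░░■■■■
○■○·■░░■■■■
○·■■··░■■■■
○●●◇··■■■■■
·○○·◇·○■■■■
○●○●○◆◇■■■■
○●●■■·◇■■■■
░○●●◇●·■■■■
░░░░░░░■■■■
░░░░░░░■■■■
░░░░░░░■■■■

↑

●●●░░░░■■■■
○■●●░░░■■■■
○■○·■░░■■■■
○·■■··○■■■■
○●●◇··■■■■■
·○○·◇◆○■■■■
○●○●○○◇■■■■
○●●■■·◇■■■■
░○●●◇●·■■■■
░░░░░░░■■■■
░░░░░░░■■■■

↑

●○■░░░░■■■■
●●●░░░░■■■■
○■●●░░░■■■■
○■○·■··■■■■
○·■■··○■■■■
○●●◇·◆■■■■■
·○○·◇·○■■■■
○●○●○○◇■■■■
○●●■■·◇■■■■
░○●●◇●·■■■■
░░░░░░░■■■■

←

○●○■░░░░■■■
○●●●░░░░■■■
■○■●●░░░■■■
·○■○·■··■■■
·○·■■··○■■■
○○●●◇◆·■■■■
●·○○·◇·○■■■
·○●○●○○◇■■■
░○●●■■·◇■■■
░░○●●◇●·■■■
░░░░░░░░■■■

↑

●○○○░░░░■■■
○●○■░░░░■■■
○●●●░░░░■■■
■○■●●·◇○■■■
·○■○·■··■■■
·○·■■◆·○■■■
○○●●◇··■■■■
●·○○·◇·○■■■
·○●○●○○◇■■■
░○●●■■·◇■■■
░░○●●◇●·■■■

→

○○○░░░░■■■■
●○■░░░░■■■■
●●●░░░░■■■■
○■●●·◇○■■■■
○■○·■··■■■■
○·■■·◆○■■■■
○●●◇··■■■■■
·○○·◇·○■■■■
○●○●○○◇■■■■
○●●■■·◇■■■■
░○●●◇●·■■■■

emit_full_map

●●○○○░░░░
◇○●○■░░░░
■○●●●░░░░
●■○■●●·◇○
○·○■○·■··
○·○·■■·◆○
○○○●●◇··■
●●·○○·◇·○
░·○●○●○○◇
░░○●●■■·◇
░░░○●●◇●·

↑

░░░░░░░■■■■
○○○░░░░■■■■
●○■░░░░■■■■
●●●··○·■■■■
○■●●·◇○■■■■
○■○·■◆·■■■■
○·■■··○■■■■
○●●◇··■■■■■
·○○·◇·○■■■■
○●○●○○◇■■■■
○●●■■·◇■■■■

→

░░░░░░■■■■■
○○░░░░■■■■■
○■░░░░■■■■■
●●··○·■■■■■
■●●·◇○■■■■■
■○·■·◆■■■■■
·■■··○■■■■■
●●◇··■■■■■■
○○·◇·○■■■■■
●○●○○◇■■■■■
●●■■·◇■■■■■

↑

░░░░░░■■■■■
░░░░░░■■■■■
○○░░░░■■■■■
○■░·○●■■■■■
●●··○·■■■■■
■●●·◇◆■■■■■
■○·■··■■■■■
·■■··○■■■■■
●●◇··■■■■■■
○○·◇·○■■■■■
●○●○○◇■■■■■

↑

■■■■■■■■■■■
░░░░░░■■■■■
░░░░░░■■■■■
○○░◇○●■■■■■
○■░·○●■■■■■
●●··○◆■■■■■
■●●·◇○■■■■■
■○·■··■■■■■
·■■··○■■■■■
●●◇··■■■■■■
○○·◇·○■■■■■

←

■■■■■■■■■■■
░░░░░░░■■■■
░░░░░░░■■■■
○○○·◇○●■■■■
●○■◇·○●■■■■
●●●··◆·■■■■
○■●●·◇○■■■■
○■○·■··■■■■
○·■■··○■■■■
○●●◇··■■■■■
·○○·◇·○■■■■

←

■■■■■■■■■■■
░░░░░░░░■■■
░░░░░░░░■■■
●○○○·◇○●■■■
○●○■◇·○●■■■
○●●●·◆○·■■■
■○■●●·◇○■■■
·○■○·■··■■■
·○·■■··○■■■
○○●●◇··■■■■
●·○○·◇·○■■■

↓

░░░░░░░░■■■
░░░░░░░░■■■
●○○○·◇○●■■■
○●○■◇·○●■■■
○●●●··○·■■■
■○■●●◆◇○■■■
·○■○·■··■■■
·○·■■··○■■■
○○●●◇··■■■■
●·○○·◇·○■■■
·○●○●○○◇■■■

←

░░░░░░░░░■■
░░░░░░░░░■■
●●○○○·◇○●■■
◇○●○■◇·○●■■
■○●●●··○·■■
●■○■●◆·◇○■■
○·○■○·■··■■
○·○·■■··○■■
○○○●●◇··■■■
●●·○○·◇·○■■
░·○●○●○○◇■■

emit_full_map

●●○○○·◇○●
◇○●○■◇·○●
■○●●●··○·
●■○■●◆·◇○
○·○■○·■··
○·○·■■··○
○○○●●◇··■
●●·○○·◇·○
░·○●○●○○◇
░░○●●■■·◇
░░░○●●◇●·

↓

░░░░░░░░░■■
●●○○○·◇○●■■
◇○●○■◇·○●■■
■○●●●··○·■■
●■○■●●·◇○■■
○·○■○◆■··■■
○·○·■■··○■■
○○○●●◇··■■■
●●·○○·◇·○■■
░·○●○●○○◇■■
░░○●●■■·◇■■

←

░░░░░░░░░░■
░●●○○○·◇○●■
░◇○●○■◇·○●■
░■○●●●··○·■
░●■○■●●·◇○■
░○·○■◆·■··■
░○·○·■■··○■
░○○○●●◇··■■
░●●·○○·◇·○■
░░·○●○●○○◇■
░░░○●●■■·◇■

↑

░░░░░░░░░░■
░░░░░░░░░░■
░●●○○○·◇○●■
░◇○●○■◇·○●■
░■○●●●··○·■
░●■○■◆●·◇○■
░○·○■○·■··■
░○·○·■■··○■
░○○○●●◇··■■
░●●·○○·◇·○■
░░·○●○●○○◇■

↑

■■■■■■■■■■■
░░░░░░░░░░■
░░░░░░░░░░■
░●●○○○·◇○●■
░◇○●○■◇·○●■
░■○●●◆··○·■
░●■○■●●·◇○■
░○·○■○·■··■
░○·○·■■··○■
░○○○●●◇··■■
░●●·○○·◇·○■

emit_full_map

●●○○○·◇○●
◇○●○■◇·○●
■○●●◆··○·
●■○■●●·◇○
○·○■○·■··
○·○·■■··○
○○○●●◇··■
●●·○○·◇·○
░·○●○●○○◇
░░○●●■■·◇
░░░○●●◇●·


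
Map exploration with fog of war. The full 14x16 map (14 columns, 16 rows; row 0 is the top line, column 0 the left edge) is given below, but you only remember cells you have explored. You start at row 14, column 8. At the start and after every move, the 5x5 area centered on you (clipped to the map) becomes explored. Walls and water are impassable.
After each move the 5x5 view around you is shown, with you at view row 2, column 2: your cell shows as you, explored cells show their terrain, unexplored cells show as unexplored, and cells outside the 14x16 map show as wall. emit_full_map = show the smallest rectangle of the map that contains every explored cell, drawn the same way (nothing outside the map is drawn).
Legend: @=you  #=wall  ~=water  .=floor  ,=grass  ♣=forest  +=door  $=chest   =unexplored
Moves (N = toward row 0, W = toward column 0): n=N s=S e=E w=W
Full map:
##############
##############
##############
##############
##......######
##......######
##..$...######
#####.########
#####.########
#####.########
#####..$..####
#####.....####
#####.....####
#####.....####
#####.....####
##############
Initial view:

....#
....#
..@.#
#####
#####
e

...##
...##
..@##
#####
#####

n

...##
...##
..@##
...##
#####

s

...##
...##
..@##
#####
#####

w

....#
....#
..@.#
#####
#####

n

....#
....#
..@.#
....#
#####

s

....#
....#
..@.#
#####
#####

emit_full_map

....##
....##
....##
..@.##
######

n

....#
....#
..@.#
....#
#####

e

...##
...##
..@##
...##
#####

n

$..##
...##
..@##
...##
...##


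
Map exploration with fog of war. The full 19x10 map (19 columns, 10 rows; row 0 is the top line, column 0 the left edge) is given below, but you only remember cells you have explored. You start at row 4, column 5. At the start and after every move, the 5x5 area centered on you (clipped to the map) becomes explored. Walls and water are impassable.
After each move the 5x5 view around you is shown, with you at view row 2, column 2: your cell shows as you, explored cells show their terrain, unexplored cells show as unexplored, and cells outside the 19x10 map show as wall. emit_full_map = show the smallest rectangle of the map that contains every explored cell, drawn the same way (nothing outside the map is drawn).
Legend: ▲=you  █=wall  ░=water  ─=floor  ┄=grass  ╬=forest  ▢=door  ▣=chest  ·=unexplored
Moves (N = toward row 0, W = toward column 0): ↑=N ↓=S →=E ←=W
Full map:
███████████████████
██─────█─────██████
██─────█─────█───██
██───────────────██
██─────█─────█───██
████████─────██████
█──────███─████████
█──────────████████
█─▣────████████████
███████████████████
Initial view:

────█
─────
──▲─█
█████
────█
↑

────█
────█
──▲──
────█
█████

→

───█─
───█─
──▲──
───█─
████─

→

──█──
──█──
──▲──
──█──
███──

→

─█───
─█───
──▲──
─█───
██───

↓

─█───
─────
─█▲──
██───
─███─

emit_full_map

────█───
────█───
────────
────█▲──
█████───
────███─

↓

─────
─█───
██▲──
─███─
─────

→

─────
█────
█─▲──
███─█
────█

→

─────
─────
──▲──
██─██
───██

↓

─────
─────
██▲██
───██
█████

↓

─────
██─██
──▲██
█████
█████

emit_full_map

────█───··
────█───··
──────────
────█─────
█████─────
────███─██
···────▲██
·····█████
·····█████

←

█────
███─█
──▲─█
█████
█████

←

██───
─███─
──▲──
─████
█████

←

███──
──███
──▲──
──███
█████

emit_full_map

────█───··
────█───··
──────────
────█─────
█████─────
────███─██
··──▲───██
··──██████
··████████


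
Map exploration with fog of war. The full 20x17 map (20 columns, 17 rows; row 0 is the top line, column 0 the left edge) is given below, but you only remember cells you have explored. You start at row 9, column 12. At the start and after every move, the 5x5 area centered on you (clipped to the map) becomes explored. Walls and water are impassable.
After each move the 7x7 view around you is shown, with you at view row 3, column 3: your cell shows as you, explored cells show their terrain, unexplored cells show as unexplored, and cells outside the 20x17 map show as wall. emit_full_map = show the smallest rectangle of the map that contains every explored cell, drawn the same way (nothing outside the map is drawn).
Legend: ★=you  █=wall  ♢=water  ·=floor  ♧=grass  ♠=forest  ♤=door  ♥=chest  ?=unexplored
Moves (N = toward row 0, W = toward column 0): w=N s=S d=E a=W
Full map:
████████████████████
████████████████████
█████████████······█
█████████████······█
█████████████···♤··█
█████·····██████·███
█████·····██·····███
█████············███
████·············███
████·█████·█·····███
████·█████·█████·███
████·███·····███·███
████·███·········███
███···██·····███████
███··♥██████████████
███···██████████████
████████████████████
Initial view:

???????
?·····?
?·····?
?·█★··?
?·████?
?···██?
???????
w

???????
?██···?
?·····?
?··★··?
?·█···?
?·████?
?···██?

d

???????
██····?
······?
···★··?
·█····?
·█████?
···██??

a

???????
?██····
?······
?··★···
?·█····
?·█████
?···██?

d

???????
██····?
······?
···★··?
·█····?
·█████?
···██??

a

???????
?██····
?······
?··★···
?·█····
?·█████
?···██?

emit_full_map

██····
······
··★···
·█····
·█████
···██?


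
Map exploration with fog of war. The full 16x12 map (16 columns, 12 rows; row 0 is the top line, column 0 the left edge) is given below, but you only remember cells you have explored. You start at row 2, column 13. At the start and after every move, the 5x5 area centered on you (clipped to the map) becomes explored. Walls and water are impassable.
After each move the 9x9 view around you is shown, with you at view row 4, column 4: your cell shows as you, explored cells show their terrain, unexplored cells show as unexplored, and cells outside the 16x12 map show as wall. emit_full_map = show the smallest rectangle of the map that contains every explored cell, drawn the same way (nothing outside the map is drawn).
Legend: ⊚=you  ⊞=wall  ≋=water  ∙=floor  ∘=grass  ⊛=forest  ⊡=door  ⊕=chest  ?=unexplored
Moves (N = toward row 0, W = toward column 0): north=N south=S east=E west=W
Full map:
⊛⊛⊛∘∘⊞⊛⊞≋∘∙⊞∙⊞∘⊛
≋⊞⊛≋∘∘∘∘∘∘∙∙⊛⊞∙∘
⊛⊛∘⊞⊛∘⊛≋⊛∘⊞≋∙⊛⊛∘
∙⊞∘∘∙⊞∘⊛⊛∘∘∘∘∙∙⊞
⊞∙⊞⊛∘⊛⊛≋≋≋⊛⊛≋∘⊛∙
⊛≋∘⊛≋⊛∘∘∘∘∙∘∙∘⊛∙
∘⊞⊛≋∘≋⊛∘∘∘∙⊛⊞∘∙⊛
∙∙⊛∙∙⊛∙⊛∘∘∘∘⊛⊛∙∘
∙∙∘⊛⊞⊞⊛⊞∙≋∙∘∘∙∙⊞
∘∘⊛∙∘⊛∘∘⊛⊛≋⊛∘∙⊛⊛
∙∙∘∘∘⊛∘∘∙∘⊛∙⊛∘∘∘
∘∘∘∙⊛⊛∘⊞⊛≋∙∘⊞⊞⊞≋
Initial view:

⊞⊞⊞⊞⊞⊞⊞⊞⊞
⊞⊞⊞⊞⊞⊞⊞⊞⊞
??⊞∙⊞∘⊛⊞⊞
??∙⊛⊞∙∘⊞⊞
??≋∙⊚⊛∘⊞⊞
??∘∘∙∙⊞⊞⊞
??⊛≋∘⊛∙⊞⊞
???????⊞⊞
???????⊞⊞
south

⊞⊞⊞⊞⊞⊞⊞⊞⊞
??⊞∙⊞∘⊛⊞⊞
??∙⊛⊞∙∘⊞⊞
??≋∙⊛⊛∘⊞⊞
??∘∘⊚∙⊞⊞⊞
??⊛≋∘⊛∙⊞⊞
??∘∙∘⊛∙⊞⊞
???????⊞⊞
???????⊞⊞

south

??⊞∙⊞∘⊛⊞⊞
??∙⊛⊞∙∘⊞⊞
??≋∙⊛⊛∘⊞⊞
??∘∘∙∙⊞⊞⊞
??⊛≋⊚⊛∙⊞⊞
??∘∙∘⊛∙⊞⊞
??⊛⊞∘∙⊛⊞⊞
???????⊞⊞
???????⊞⊞

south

??∙⊛⊞∙∘⊞⊞
??≋∙⊛⊛∘⊞⊞
??∘∘∙∙⊞⊞⊞
??⊛≋∘⊛∙⊞⊞
??∘∙⊚⊛∙⊞⊞
??⊛⊞∘∙⊛⊞⊞
??∘⊛⊛∙∘⊞⊞
???????⊞⊞
???????⊞⊞

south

??≋∙⊛⊛∘⊞⊞
??∘∘∙∙⊞⊞⊞
??⊛≋∘⊛∙⊞⊞
??∘∙∘⊛∙⊞⊞
??⊛⊞⊚∙⊛⊞⊞
??∘⊛⊛∙∘⊞⊞
??∘∘∙∙⊞⊞⊞
???????⊞⊞
???????⊞⊞

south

??∘∘∙∙⊞⊞⊞
??⊛≋∘⊛∙⊞⊞
??∘∙∘⊛∙⊞⊞
??⊛⊞∘∙⊛⊞⊞
??∘⊛⊚∙∘⊞⊞
??∘∘∙∙⊞⊞⊞
??⊛∘∙⊛⊛⊞⊞
???????⊞⊞
???????⊞⊞

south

??⊛≋∘⊛∙⊞⊞
??∘∙∘⊛∙⊞⊞
??⊛⊞∘∙⊛⊞⊞
??∘⊛⊛∙∘⊞⊞
??∘∘⊚∙⊞⊞⊞
??⊛∘∙⊛⊛⊞⊞
??∙⊛∘∘∘⊞⊞
???????⊞⊞
⊞⊞⊞⊞⊞⊞⊞⊞⊞

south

??∘∙∘⊛∙⊞⊞
??⊛⊞∘∙⊛⊞⊞
??∘⊛⊛∙∘⊞⊞
??∘∘∙∙⊞⊞⊞
??⊛∘⊚⊛⊛⊞⊞
??∙⊛∘∘∘⊞⊞
??∘⊞⊞⊞≋⊞⊞
⊞⊞⊞⊞⊞⊞⊞⊞⊞
⊞⊞⊞⊞⊞⊞⊞⊞⊞

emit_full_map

⊞∙⊞∘⊛
∙⊛⊞∙∘
≋∙⊛⊛∘
∘∘∙∙⊞
⊛≋∘⊛∙
∘∙∘⊛∙
⊛⊞∘∙⊛
∘⊛⊛∙∘
∘∘∙∙⊞
⊛∘⊚⊛⊛
∙⊛∘∘∘
∘⊞⊞⊞≋

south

??⊛⊞∘∙⊛⊞⊞
??∘⊛⊛∙∘⊞⊞
??∘∘∙∙⊞⊞⊞
??⊛∘∙⊛⊛⊞⊞
??∙⊛⊚∘∘⊞⊞
??∘⊞⊞⊞≋⊞⊞
⊞⊞⊞⊞⊞⊞⊞⊞⊞
⊞⊞⊞⊞⊞⊞⊞⊞⊞
⊞⊞⊞⊞⊞⊞⊞⊞⊞

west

???⊛⊞∘∙⊛⊞
???∘⊛⊛∙∘⊞
??∙∘∘∙∙⊞⊞
??≋⊛∘∙⊛⊛⊞
??⊛∙⊚∘∘∘⊞
??∙∘⊞⊞⊞≋⊞
⊞⊞⊞⊞⊞⊞⊞⊞⊞
⊞⊞⊞⊞⊞⊞⊞⊞⊞
⊞⊞⊞⊞⊞⊞⊞⊞⊞

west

????⊛⊞∘∙⊛
????∘⊛⊛∙∘
??≋∙∘∘∙∙⊞
??⊛≋⊛∘∙⊛⊛
??∘⊛⊚⊛∘∘∘
??≋∙∘⊞⊞⊞≋
⊞⊞⊞⊞⊞⊞⊞⊞⊞
⊞⊞⊞⊞⊞⊞⊞⊞⊞
⊞⊞⊞⊞⊞⊞⊞⊞⊞

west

?????⊛⊞∘∙
?????∘⊛⊛∙
??∙≋∙∘∘∙∙
??⊛⊛≋⊛∘∙⊛
??∙∘⊚∙⊛∘∘
??⊛≋∙∘⊞⊞⊞
⊞⊞⊞⊞⊞⊞⊞⊞⊞
⊞⊞⊞⊞⊞⊞⊞⊞⊞
⊞⊞⊞⊞⊞⊞⊞⊞⊞

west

??????⊛⊞∘
??????∘⊛⊛
??⊞∙≋∙∘∘∙
??∘⊛⊛≋⊛∘∙
??∘∙⊚⊛∙⊛∘
??⊞⊛≋∙∘⊞⊞
⊞⊞⊞⊞⊞⊞⊞⊞⊞
⊞⊞⊞⊞⊞⊞⊞⊞⊞
⊞⊞⊞⊞⊞⊞⊞⊞⊞

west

???????⊛⊞
???????∘⊛
??⊛⊞∙≋∙∘∘
??∘∘⊛⊛≋⊛∘
??∘∘⊚∘⊛∙⊛
??∘⊞⊛≋∙∘⊞
⊞⊞⊞⊞⊞⊞⊞⊞⊞
⊞⊞⊞⊞⊞⊞⊞⊞⊞
⊞⊞⊞⊞⊞⊞⊞⊞⊞

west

????????⊛
????????∘
??⊞⊛⊞∙≋∙∘
??⊛∘∘⊛⊛≋⊛
??⊛∘⊚∙∘⊛∙
??⊛∘⊞⊛≋∙∘
⊞⊞⊞⊞⊞⊞⊞⊞⊞
⊞⊞⊞⊞⊞⊞⊞⊞⊞
⊞⊞⊞⊞⊞⊞⊞⊞⊞

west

?????????
?????????
??⊞⊞⊛⊞∙≋∙
??∘⊛∘∘⊛⊛≋
??∘⊛⊚∘∙∘⊛
??⊛⊛∘⊞⊛≋∙
⊞⊞⊞⊞⊞⊞⊞⊞⊞
⊞⊞⊞⊞⊞⊞⊞⊞⊞
⊞⊞⊞⊞⊞⊞⊞⊞⊞

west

?????????
?????????
??⊛⊞⊞⊛⊞∙≋
??∙∘⊛∘∘⊛⊛
??∘∘⊚∘∘∙∘
??∙⊛⊛∘⊞⊛≋
⊞⊞⊞⊞⊞⊞⊞⊞⊞
⊞⊞⊞⊞⊞⊞⊞⊞⊞
⊞⊞⊞⊞⊞⊞⊞⊞⊞

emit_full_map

????????⊞∙⊞∘⊛
????????∙⊛⊞∙∘
????????≋∙⊛⊛∘
????????∘∘∙∙⊞
????????⊛≋∘⊛∙
????????∘∙∘⊛∙
????????⊛⊞∘∙⊛
????????∘⊛⊛∙∘
⊛⊞⊞⊛⊞∙≋∙∘∘∙∙⊞
∙∘⊛∘∘⊛⊛≋⊛∘∙⊛⊛
∘∘⊚∘∘∙∘⊛∙⊛∘∘∘
∙⊛⊛∘⊞⊛≋∙∘⊞⊞⊞≋


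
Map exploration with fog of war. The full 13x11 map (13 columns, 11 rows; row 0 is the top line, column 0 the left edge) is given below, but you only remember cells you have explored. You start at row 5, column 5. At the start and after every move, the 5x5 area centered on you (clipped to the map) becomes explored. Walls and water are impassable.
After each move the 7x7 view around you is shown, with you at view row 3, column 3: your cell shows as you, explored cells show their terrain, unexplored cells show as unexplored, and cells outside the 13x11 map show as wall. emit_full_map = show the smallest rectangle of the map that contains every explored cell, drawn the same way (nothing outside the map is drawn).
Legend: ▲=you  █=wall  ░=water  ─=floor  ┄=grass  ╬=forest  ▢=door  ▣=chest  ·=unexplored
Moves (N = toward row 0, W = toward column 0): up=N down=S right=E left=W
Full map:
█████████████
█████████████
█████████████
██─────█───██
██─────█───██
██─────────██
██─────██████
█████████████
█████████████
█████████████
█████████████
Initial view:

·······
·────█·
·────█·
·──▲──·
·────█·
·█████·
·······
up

·······
·█████·
·────█·
·──▲─█·
·─────·
·────█·
·█████·

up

·······
·█████·
·█████·
·──▲─█·
·────█·
·─────·
·────█·

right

·······
██████·
██████·
───▲█─·
────█─·
──────·
────█··

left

·······
·██████
·██████
·──▲─█─
·────█─
·──────
·────█·

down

·██████
·██████
·────█─
·──▲─█─
·──────
·────█·
·█████·

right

██████·
██████·
────█─·
───▲█─·
──────·
────██·
█████··

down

██████·
────█─·
────█─·
───▲──·
────██·
██████·
·······

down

────█─·
────█─·
──────·
───▲██·
██████·
·█████·
·······

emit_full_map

██████
██████
────█─
────█─
──────
───▲██
██████
·█████

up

██████·
────█─·
────█─·
───▲──·
────██·
██████·
·█████·

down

────█─·
────█─·
──────·
───▲██·
██████·
·█████·
·······

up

██████·
────█─·
────█─·
───▲──·
────██·
██████·
·█████·

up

██████·
██████·
────█─·
───▲█─·
──────·
────██·
██████·

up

·······
██████·
██████·
───▲█─·
────█─·
──────·
────██·

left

·······
·██████
·██████
·──▲─█─
·────█─
·──────
·────██

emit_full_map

██████
██████
──▲─█─
────█─
──────
────██
██████
·█████
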